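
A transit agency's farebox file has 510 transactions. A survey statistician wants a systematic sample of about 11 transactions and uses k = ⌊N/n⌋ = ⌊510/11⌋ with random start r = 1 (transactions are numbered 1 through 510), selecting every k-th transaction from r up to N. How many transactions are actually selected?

k = ⌊510/11⌋ = 46
Achieved size = ⌊(510 − 1)/46⌋ + 1 = ⌊509/46⌋ + 1 = 11 + 1 = 12
(last selection: 1 + 11×46 = 507 ≤ 510; next would be 553 > 510)

12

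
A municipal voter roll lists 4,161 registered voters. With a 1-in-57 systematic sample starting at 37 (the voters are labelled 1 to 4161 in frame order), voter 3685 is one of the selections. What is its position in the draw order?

65

k = 57
position = (3685 − 37)/57 + 1 = 3648/57 + 1 = 64 + 1 = 65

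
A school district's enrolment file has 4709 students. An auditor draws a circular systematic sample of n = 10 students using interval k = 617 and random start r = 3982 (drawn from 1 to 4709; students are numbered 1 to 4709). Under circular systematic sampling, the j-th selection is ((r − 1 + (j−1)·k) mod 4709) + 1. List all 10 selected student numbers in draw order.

Selection 1: 3982
Selection 2: 3982 + 617 = 4599
Selection 3: 4599 + 617 = 5216 → 5216 − 4709 = 507
Selection 4: 507 + 617 = 1124
Selection 5: 1124 + 617 = 1741
Selection 6: 1741 + 617 = 2358
Selection 7: 2358 + 617 = 2975
Selection 8: 2975 + 617 = 3592
Selection 9: 3592 + 617 = 4209
Selection 10: 4209 + 617 = 4826 → 4826 − 4709 = 117

3982, 4599, 507, 1124, 1741, 2358, 2975, 3592, 4209, 117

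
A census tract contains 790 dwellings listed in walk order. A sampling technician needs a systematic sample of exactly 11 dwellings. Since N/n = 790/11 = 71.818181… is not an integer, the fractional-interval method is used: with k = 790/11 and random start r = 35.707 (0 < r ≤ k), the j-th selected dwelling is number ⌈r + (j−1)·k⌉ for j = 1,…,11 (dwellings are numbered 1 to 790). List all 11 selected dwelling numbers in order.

36, 108, 180, 252, 323, 395, 467, 539, 611, 683, 754

j=1: r + 0k = 35.707 → ⌈·⌉ = 36
j=2: r + 1k = 107.525181… → ⌈·⌉ = 108
j=3: r + 2k = 179.343363… → ⌈·⌉ = 180
j=4: r + 3k = 251.161545… → ⌈·⌉ = 252
j=5: r + 4k = 322.979727… → ⌈·⌉ = 323
j=6: r + 5k = 394.797909… → ⌈·⌉ = 395
j=7: r + 6k = 466.616090… → ⌈·⌉ = 467
j=8: r + 7k = 538.434272… → ⌈·⌉ = 539
j=9: r + 8k = 610.252454… → ⌈·⌉ = 611
j=10: r + 9k = 682.070636… → ⌈·⌉ = 683
j=11: r + 10k = 753.888818… → ⌈·⌉ = 754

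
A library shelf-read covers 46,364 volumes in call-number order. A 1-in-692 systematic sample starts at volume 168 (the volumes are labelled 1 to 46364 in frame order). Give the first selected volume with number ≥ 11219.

k = 692
Steps past start: ⌈(11219 − 168)/692⌉ = ⌈11051/692⌉ = 16
Selected volume: 168 + 16×692 = 11240

11240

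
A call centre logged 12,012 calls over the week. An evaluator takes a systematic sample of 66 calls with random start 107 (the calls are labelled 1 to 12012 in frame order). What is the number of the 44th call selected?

7933

k = 12012/66 = 182
44th selection = r + (44−1)·k = 107 + 43×182 = 107 + 7826 = 7933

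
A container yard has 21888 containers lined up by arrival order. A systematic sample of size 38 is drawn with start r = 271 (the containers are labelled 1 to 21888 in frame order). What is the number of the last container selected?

21583

k = 21888/38 = 576
38th selection = r + (38−1)·k = 271 + 37×576 = 271 + 21312 = 21583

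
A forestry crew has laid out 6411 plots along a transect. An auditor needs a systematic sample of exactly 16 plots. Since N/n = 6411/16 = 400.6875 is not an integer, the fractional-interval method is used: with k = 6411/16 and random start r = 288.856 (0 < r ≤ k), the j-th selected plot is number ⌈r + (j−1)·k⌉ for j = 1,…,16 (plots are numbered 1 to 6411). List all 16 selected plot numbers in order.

j=1: r + 0k = 288.856 → ⌈·⌉ = 289
j=2: r + 1k = 689.5435 → ⌈·⌉ = 690
j=3: r + 2k = 1090.231 → ⌈·⌉ = 1091
j=4: r + 3k = 1490.9185 → ⌈·⌉ = 1491
j=5: r + 4k = 1891.606 → ⌈·⌉ = 1892
j=6: r + 5k = 2292.2935 → ⌈·⌉ = 2293
j=7: r + 6k = 2692.981 → ⌈·⌉ = 2693
j=8: r + 7k = 3093.6685 → ⌈·⌉ = 3094
j=9: r + 8k = 3494.356 → ⌈·⌉ = 3495
j=10: r + 9k = 3895.0435 → ⌈·⌉ = 3896
j=11: r + 10k = 4295.731 → ⌈·⌉ = 4296
j=12: r + 11k = 4696.4185 → ⌈·⌉ = 4697
j=13: r + 12k = 5097.106 → ⌈·⌉ = 5098
j=14: r + 13k = 5497.7935 → ⌈·⌉ = 5498
j=15: r + 14k = 5898.481 → ⌈·⌉ = 5899
j=16: r + 15k = 6299.1685 → ⌈·⌉ = 6300

289, 690, 1091, 1491, 1892, 2293, 2693, 3094, 3495, 3896, 4296, 4697, 5098, 5498, 5899, 6300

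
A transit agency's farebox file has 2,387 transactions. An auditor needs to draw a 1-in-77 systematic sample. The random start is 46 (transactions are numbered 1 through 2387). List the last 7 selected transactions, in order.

1894, 1971, 2048, 2125, 2202, 2279, 2356

25th selection = 46 + 24×77 = 1894
26th: 1894 + 77 = 1971
27th: 1971 + 77 = 2048
28th: 2048 + 77 = 2125
29th: 2125 + 77 = 2202
30th: 2202 + 77 = 2279
31st: 2279 + 77 = 2356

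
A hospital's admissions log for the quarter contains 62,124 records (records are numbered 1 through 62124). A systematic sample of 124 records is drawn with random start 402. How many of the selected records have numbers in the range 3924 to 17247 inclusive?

26

k = 62124/124 = 501
First selection ≥ 3924: 402 + ⌈(3924−402)/501⌉·501 = 402 + 8×501 = 4410
Last selection ≤ 17247: 402 + ⌊(17247−402)/501⌋·501 = 402 + 33×501 = 16935
Count = 33 − 8 + 1 = 26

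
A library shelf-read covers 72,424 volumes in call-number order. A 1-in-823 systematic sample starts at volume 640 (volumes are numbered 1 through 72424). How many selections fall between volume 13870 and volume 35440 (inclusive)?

26

k = 823
First selection ≥ 13870: 640 + ⌈(13870−640)/823⌉·823 = 640 + 17×823 = 14631
Last selection ≤ 35440: 640 + ⌊(35440−640)/823⌋·823 = 640 + 42×823 = 35206
Count = 42 − 17 + 1 = 26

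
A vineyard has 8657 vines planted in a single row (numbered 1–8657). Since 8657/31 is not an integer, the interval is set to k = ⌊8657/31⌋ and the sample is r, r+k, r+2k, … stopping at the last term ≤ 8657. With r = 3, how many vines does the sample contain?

32

k = ⌊8657/31⌋ = 279
Achieved size = ⌊(8657 − 3)/279⌋ + 1 = ⌊8654/279⌋ + 1 = 31 + 1 = 32
(last selection: 3 + 31×279 = 8652 ≤ 8657; next would be 8931 > 8657)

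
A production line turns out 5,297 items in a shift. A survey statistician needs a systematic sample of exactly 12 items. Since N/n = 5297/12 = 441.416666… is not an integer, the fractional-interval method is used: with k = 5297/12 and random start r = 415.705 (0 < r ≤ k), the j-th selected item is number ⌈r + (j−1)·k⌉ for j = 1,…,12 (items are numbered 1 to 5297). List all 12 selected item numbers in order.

416, 858, 1299, 1740, 2182, 2623, 3065, 3506, 3948, 4389, 4830, 5272

j=1: r + 0k = 415.705 → ⌈·⌉ = 416
j=2: r + 1k = 857.121666… → ⌈·⌉ = 858
j=3: r + 2k = 1298.538333… → ⌈·⌉ = 1299
j=4: r + 3k = 1739.955 → ⌈·⌉ = 1740
j=5: r + 4k = 2181.371666… → ⌈·⌉ = 2182
j=6: r + 5k = 2622.788333… → ⌈·⌉ = 2623
j=7: r + 6k = 3064.205 → ⌈·⌉ = 3065
j=8: r + 7k = 3505.621666… → ⌈·⌉ = 3506
j=9: r + 8k = 3947.038333… → ⌈·⌉ = 3948
j=10: r + 9k = 4388.455 → ⌈·⌉ = 4389
j=11: r + 10k = 4829.871666… → ⌈·⌉ = 4830
j=12: r + 11k = 5271.288333… → ⌈·⌉ = 5272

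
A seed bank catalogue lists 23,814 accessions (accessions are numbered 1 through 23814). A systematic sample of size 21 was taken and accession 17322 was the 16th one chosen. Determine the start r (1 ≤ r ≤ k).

312

k = 23814/21 = 1134
r = 17322 − (16−1)×1134 = 17322 − 17010 = 312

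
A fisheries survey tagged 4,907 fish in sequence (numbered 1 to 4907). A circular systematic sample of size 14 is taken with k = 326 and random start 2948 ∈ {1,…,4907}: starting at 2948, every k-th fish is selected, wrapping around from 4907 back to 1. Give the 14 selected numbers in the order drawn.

2948, 3274, 3600, 3926, 4252, 4578, 4904, 323, 649, 975, 1301, 1627, 1953, 2279

Selection 1: 2948
Selection 2: 2948 + 326 = 3274
Selection 3: 3274 + 326 = 3600
Selection 4: 3600 + 326 = 3926
Selection 5: 3926 + 326 = 4252
Selection 6: 4252 + 326 = 4578
Selection 7: 4578 + 326 = 4904
Selection 8: 4904 + 326 = 5230 → 5230 − 4907 = 323
Selection 9: 323 + 326 = 649
Selection 10: 649 + 326 = 975
Selection 11: 975 + 326 = 1301
Selection 12: 1301 + 326 = 1627
Selection 13: 1627 + 326 = 1953
Selection 14: 1953 + 326 = 2279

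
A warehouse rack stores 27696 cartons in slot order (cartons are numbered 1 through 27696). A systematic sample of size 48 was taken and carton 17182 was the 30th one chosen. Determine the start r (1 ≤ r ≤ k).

k = 27696/48 = 577
r = 17182 − (30−1)×577 = 17182 − 16733 = 449

449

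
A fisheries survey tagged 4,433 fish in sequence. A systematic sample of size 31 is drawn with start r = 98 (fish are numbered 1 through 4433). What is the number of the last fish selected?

k = 4433/31 = 143
31st selection = r + (31−1)·k = 98 + 30×143 = 98 + 4290 = 4388

4388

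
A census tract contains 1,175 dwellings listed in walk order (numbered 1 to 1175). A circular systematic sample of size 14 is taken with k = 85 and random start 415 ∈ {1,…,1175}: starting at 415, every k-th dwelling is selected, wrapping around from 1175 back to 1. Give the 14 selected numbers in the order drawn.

415, 500, 585, 670, 755, 840, 925, 1010, 1095, 5, 90, 175, 260, 345

Selection 1: 415
Selection 2: 415 + 85 = 500
Selection 3: 500 + 85 = 585
Selection 4: 585 + 85 = 670
Selection 5: 670 + 85 = 755
Selection 6: 755 + 85 = 840
Selection 7: 840 + 85 = 925
Selection 8: 925 + 85 = 1010
Selection 9: 1010 + 85 = 1095
Selection 10: 1095 + 85 = 1180 → 1180 − 1175 = 5
Selection 11: 5 + 85 = 90
Selection 12: 90 + 85 = 175
Selection 13: 175 + 85 = 260
Selection 14: 260 + 85 = 345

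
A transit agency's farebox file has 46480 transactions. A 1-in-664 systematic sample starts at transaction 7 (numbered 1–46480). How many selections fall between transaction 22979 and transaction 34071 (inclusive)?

k = 664
First selection ≥ 22979: 7 + ⌈(22979−7)/664⌉·664 = 7 + 35×664 = 23247
Last selection ≤ 34071: 7 + ⌊(34071−7)/664⌋·664 = 7 + 51×664 = 33871
Count = 51 − 35 + 1 = 17

17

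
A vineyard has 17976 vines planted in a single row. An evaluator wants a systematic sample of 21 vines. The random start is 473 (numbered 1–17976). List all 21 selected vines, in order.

k = N/n = 17976/21 = 856
vine 1: 473
vine 2: 473 + 856 = 1329
vine 3: 1329 + 856 = 2185
vine 4: 2185 + 856 = 3041
vine 5: 3041 + 856 = 3897
vine 6: 3897 + 856 = 4753
vine 7: 4753 + 856 = 5609
vine 8: 5609 + 856 = 6465
vine 9: 6465 + 856 = 7321
vine 10: 7321 + 856 = 8177
vine 11: 8177 + 856 = 9033
vine 12: 9033 + 856 = 9889
vine 13: 9889 + 856 = 10745
vine 14: 10745 + 856 = 11601
vine 15: 11601 + 856 = 12457
vine 16: 12457 + 856 = 13313
vine 17: 13313 + 856 = 14169
vine 18: 14169 + 856 = 15025
vine 19: 15025 + 856 = 15881
vine 20: 15881 + 856 = 16737
vine 21: 16737 + 856 = 17593

473, 1329, 2185, 3041, 3897, 4753, 5609, 6465, 7321, 8177, 9033, 9889, 10745, 11601, 12457, 13313, 14169, 15025, 15881, 16737, 17593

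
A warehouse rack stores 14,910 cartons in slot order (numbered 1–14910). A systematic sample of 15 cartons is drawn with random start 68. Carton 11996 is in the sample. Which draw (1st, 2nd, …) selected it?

13

k = 14910/15 = 994
position = (11996 − 68)/994 + 1 = 11928/994 + 1 = 12 + 1 = 13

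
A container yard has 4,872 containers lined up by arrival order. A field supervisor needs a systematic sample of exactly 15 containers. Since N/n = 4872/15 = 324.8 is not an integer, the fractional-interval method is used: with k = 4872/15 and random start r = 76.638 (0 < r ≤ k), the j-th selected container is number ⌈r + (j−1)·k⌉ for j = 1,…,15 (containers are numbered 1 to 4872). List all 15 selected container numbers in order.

77, 402, 727, 1052, 1376, 1701, 2026, 2351, 2676, 3000, 3325, 3650, 3975, 4300, 4624

j=1: r + 0k = 76.638 → ⌈·⌉ = 77
j=2: r + 1k = 401.438 → ⌈·⌉ = 402
j=3: r + 2k = 726.238 → ⌈·⌉ = 727
j=4: r + 3k = 1051.038 → ⌈·⌉ = 1052
j=5: r + 4k = 1375.838 → ⌈·⌉ = 1376
j=6: r + 5k = 1700.638 → ⌈·⌉ = 1701
j=7: r + 6k = 2025.438 → ⌈·⌉ = 2026
j=8: r + 7k = 2350.238 → ⌈·⌉ = 2351
j=9: r + 8k = 2675.038 → ⌈·⌉ = 2676
j=10: r + 9k = 2999.838 → ⌈·⌉ = 3000
j=11: r + 10k = 3324.638 → ⌈·⌉ = 3325
j=12: r + 11k = 3649.438 → ⌈·⌉ = 3650
j=13: r + 12k = 3974.238 → ⌈·⌉ = 3975
j=14: r + 13k = 4299.038 → ⌈·⌉ = 4300
j=15: r + 14k = 4623.838 → ⌈·⌉ = 4624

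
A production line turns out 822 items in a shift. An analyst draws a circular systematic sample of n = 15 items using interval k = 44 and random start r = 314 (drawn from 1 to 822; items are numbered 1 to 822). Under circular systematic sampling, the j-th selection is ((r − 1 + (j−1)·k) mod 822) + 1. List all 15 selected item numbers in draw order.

314, 358, 402, 446, 490, 534, 578, 622, 666, 710, 754, 798, 20, 64, 108

Selection 1: 314
Selection 2: 314 + 44 = 358
Selection 3: 358 + 44 = 402
Selection 4: 402 + 44 = 446
Selection 5: 446 + 44 = 490
Selection 6: 490 + 44 = 534
Selection 7: 534 + 44 = 578
Selection 8: 578 + 44 = 622
Selection 9: 622 + 44 = 666
Selection 10: 666 + 44 = 710
Selection 11: 710 + 44 = 754
Selection 12: 754 + 44 = 798
Selection 13: 798 + 44 = 842 → 842 − 822 = 20
Selection 14: 20 + 44 = 64
Selection 15: 64 + 44 = 108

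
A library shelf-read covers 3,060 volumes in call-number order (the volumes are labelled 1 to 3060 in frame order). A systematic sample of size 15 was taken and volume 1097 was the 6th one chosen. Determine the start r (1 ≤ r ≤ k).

77

k = 3060/15 = 204
r = 1097 − (6−1)×204 = 1097 − 1020 = 77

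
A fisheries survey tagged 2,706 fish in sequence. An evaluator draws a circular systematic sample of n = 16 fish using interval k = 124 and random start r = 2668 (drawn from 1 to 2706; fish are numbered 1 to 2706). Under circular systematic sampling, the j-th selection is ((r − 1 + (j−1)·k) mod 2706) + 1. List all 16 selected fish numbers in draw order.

Selection 1: 2668
Selection 2: 2668 + 124 = 2792 → 2792 − 2706 = 86
Selection 3: 86 + 124 = 210
Selection 4: 210 + 124 = 334
Selection 5: 334 + 124 = 458
Selection 6: 458 + 124 = 582
Selection 7: 582 + 124 = 706
Selection 8: 706 + 124 = 830
Selection 9: 830 + 124 = 954
Selection 10: 954 + 124 = 1078
Selection 11: 1078 + 124 = 1202
Selection 12: 1202 + 124 = 1326
Selection 13: 1326 + 124 = 1450
Selection 14: 1450 + 124 = 1574
Selection 15: 1574 + 124 = 1698
Selection 16: 1698 + 124 = 1822

2668, 86, 210, 334, 458, 582, 706, 830, 954, 1078, 1202, 1326, 1450, 1574, 1698, 1822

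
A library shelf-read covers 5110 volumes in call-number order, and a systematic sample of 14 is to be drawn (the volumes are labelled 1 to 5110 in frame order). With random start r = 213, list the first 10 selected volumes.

213, 578, 943, 1308, 1673, 2038, 2403, 2768, 3133, 3498

k = N/n = 5110/14 = 365
volume 1: 213
volume 2: 213 + 365 = 578
volume 3: 578 + 365 = 943
volume 4: 943 + 365 = 1308
volume 5: 1308 + 365 = 1673
volume 6: 1673 + 365 = 2038
volume 7: 2038 + 365 = 2403
volume 8: 2403 + 365 = 2768
volume 9: 2768 + 365 = 3133
volume 10: 3133 + 365 = 3498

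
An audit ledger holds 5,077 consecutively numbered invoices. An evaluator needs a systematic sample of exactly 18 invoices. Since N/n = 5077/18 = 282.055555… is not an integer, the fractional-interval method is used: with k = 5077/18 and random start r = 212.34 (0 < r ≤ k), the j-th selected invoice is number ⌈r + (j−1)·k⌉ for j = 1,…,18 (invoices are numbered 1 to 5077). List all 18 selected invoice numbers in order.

j=1: r + 0k = 212.34 → ⌈·⌉ = 213
j=2: r + 1k = 494.395555… → ⌈·⌉ = 495
j=3: r + 2k = 776.451111… → ⌈·⌉ = 777
j=4: r + 3k = 1058.506666… → ⌈·⌉ = 1059
j=5: r + 4k = 1340.562222… → ⌈·⌉ = 1341
j=6: r + 5k = 1622.617777… → ⌈·⌉ = 1623
j=7: r + 6k = 1904.673333… → ⌈·⌉ = 1905
j=8: r + 7k = 2186.728888… → ⌈·⌉ = 2187
j=9: r + 8k = 2468.784444… → ⌈·⌉ = 2469
j=10: r + 9k = 2750.84 → ⌈·⌉ = 2751
j=11: r + 10k = 3032.895555… → ⌈·⌉ = 3033
j=12: r + 11k = 3314.951111… → ⌈·⌉ = 3315
j=13: r + 12k = 3597.006666… → ⌈·⌉ = 3598
j=14: r + 13k = 3879.062222… → ⌈·⌉ = 3880
j=15: r + 14k = 4161.117777… → ⌈·⌉ = 4162
j=16: r + 15k = 4443.173333… → ⌈·⌉ = 4444
j=17: r + 16k = 4725.228888… → ⌈·⌉ = 4726
j=18: r + 17k = 5007.284444… → ⌈·⌉ = 5008

213, 495, 777, 1059, 1341, 1623, 1905, 2187, 2469, 2751, 3033, 3315, 3598, 3880, 4162, 4444, 4726, 5008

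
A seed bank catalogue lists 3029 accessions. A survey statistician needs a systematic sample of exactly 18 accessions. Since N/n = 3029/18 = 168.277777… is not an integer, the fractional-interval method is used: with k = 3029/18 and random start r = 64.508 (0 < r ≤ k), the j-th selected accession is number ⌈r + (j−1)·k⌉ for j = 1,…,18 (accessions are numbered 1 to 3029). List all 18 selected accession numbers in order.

65, 233, 402, 570, 738, 906, 1075, 1243, 1411, 1580, 1748, 1916, 2084, 2253, 2421, 2589, 2757, 2926

j=1: r + 0k = 64.508 → ⌈·⌉ = 65
j=2: r + 1k = 232.785777… → ⌈·⌉ = 233
j=3: r + 2k = 401.063555… → ⌈·⌉ = 402
j=4: r + 3k = 569.341333… → ⌈·⌉ = 570
j=5: r + 4k = 737.619111… → ⌈·⌉ = 738
j=6: r + 5k = 905.896888… → ⌈·⌉ = 906
j=7: r + 6k = 1074.174666… → ⌈·⌉ = 1075
j=8: r + 7k = 1242.452444… → ⌈·⌉ = 1243
j=9: r + 8k = 1410.730222… → ⌈·⌉ = 1411
j=10: r + 9k = 1579.008 → ⌈·⌉ = 1580
j=11: r + 10k = 1747.285777… → ⌈·⌉ = 1748
j=12: r + 11k = 1915.563555… → ⌈·⌉ = 1916
j=13: r + 12k = 2083.841333… → ⌈·⌉ = 2084
j=14: r + 13k = 2252.119111… → ⌈·⌉ = 2253
j=15: r + 14k = 2420.396888… → ⌈·⌉ = 2421
j=16: r + 15k = 2588.674666… → ⌈·⌉ = 2589
j=17: r + 16k = 2756.952444… → ⌈·⌉ = 2757
j=18: r + 17k = 2925.230222… → ⌈·⌉ = 2926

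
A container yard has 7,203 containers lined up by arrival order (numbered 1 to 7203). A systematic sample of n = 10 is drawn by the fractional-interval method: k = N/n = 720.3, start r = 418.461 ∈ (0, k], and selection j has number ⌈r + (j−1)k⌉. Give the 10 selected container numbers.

j=1: r + 0k = 418.461 → ⌈·⌉ = 419
j=2: r + 1k = 1138.761 → ⌈·⌉ = 1139
j=3: r + 2k = 1859.061 → ⌈·⌉ = 1860
j=4: r + 3k = 2579.361 → ⌈·⌉ = 2580
j=5: r + 4k = 3299.661 → ⌈·⌉ = 3300
j=6: r + 5k = 4019.961 → ⌈·⌉ = 4020
j=7: r + 6k = 4740.261 → ⌈·⌉ = 4741
j=8: r + 7k = 5460.561 → ⌈·⌉ = 5461
j=9: r + 8k = 6180.861 → ⌈·⌉ = 6181
j=10: r + 9k = 6901.161 → ⌈·⌉ = 6902

419, 1139, 1860, 2580, 3300, 4020, 4741, 5461, 6181, 6902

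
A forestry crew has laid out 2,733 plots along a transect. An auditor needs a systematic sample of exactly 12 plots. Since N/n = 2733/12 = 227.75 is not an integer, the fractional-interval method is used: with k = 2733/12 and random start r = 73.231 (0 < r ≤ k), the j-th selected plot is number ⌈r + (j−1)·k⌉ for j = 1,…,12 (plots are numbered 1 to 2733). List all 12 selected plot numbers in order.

j=1: r + 0k = 73.231 → ⌈·⌉ = 74
j=2: r + 1k = 300.981 → ⌈·⌉ = 301
j=3: r + 2k = 528.731 → ⌈·⌉ = 529
j=4: r + 3k = 756.481 → ⌈·⌉ = 757
j=5: r + 4k = 984.231 → ⌈·⌉ = 985
j=6: r + 5k = 1211.981 → ⌈·⌉ = 1212
j=7: r + 6k = 1439.731 → ⌈·⌉ = 1440
j=8: r + 7k = 1667.481 → ⌈·⌉ = 1668
j=9: r + 8k = 1895.231 → ⌈·⌉ = 1896
j=10: r + 9k = 2122.981 → ⌈·⌉ = 2123
j=11: r + 10k = 2350.731 → ⌈·⌉ = 2351
j=12: r + 11k = 2578.481 → ⌈·⌉ = 2579

74, 301, 529, 757, 985, 1212, 1440, 1668, 1896, 2123, 2351, 2579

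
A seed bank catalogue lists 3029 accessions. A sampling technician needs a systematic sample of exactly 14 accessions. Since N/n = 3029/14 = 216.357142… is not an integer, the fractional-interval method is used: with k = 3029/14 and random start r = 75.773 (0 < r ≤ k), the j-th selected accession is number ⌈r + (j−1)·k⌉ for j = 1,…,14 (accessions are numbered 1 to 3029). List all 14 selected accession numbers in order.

j=1: r + 0k = 75.773 → ⌈·⌉ = 76
j=2: r + 1k = 292.130142… → ⌈·⌉ = 293
j=3: r + 2k = 508.487285… → ⌈·⌉ = 509
j=4: r + 3k = 724.844428… → ⌈·⌉ = 725
j=5: r + 4k = 941.201571… → ⌈·⌉ = 942
j=6: r + 5k = 1157.558714… → ⌈·⌉ = 1158
j=7: r + 6k = 1373.915857… → ⌈·⌉ = 1374
j=8: r + 7k = 1590.273 → ⌈·⌉ = 1591
j=9: r + 8k = 1806.630142… → ⌈·⌉ = 1807
j=10: r + 9k = 2022.987285… → ⌈·⌉ = 2023
j=11: r + 10k = 2239.344428… → ⌈·⌉ = 2240
j=12: r + 11k = 2455.701571… → ⌈·⌉ = 2456
j=13: r + 12k = 2672.058714… → ⌈·⌉ = 2673
j=14: r + 13k = 2888.415857… → ⌈·⌉ = 2889

76, 293, 509, 725, 942, 1158, 1374, 1591, 1807, 2023, 2240, 2456, 2673, 2889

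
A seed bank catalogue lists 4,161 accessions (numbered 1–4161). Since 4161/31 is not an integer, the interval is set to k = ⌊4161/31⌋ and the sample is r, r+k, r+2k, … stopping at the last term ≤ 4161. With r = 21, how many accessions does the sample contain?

k = ⌊4161/31⌋ = 134
Achieved size = ⌊(4161 − 21)/134⌋ + 1 = ⌊4140/134⌋ + 1 = 30 + 1 = 31
(last selection: 21 + 30×134 = 4041 ≤ 4161; next would be 4175 > 4161)

31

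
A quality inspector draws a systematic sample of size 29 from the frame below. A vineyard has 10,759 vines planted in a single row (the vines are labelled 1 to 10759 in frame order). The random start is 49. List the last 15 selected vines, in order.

5243, 5614, 5985, 6356, 6727, 7098, 7469, 7840, 8211, 8582, 8953, 9324, 9695, 10066, 10437

k = N/n = 10759/29 = 371
15th selection = 49 + 14×371 = 5243
16th: 5243 + 371 = 5614
17th: 5614 + 371 = 5985
18th: 5985 + 371 = 6356
19th: 6356 + 371 = 6727
20th: 6727 + 371 = 7098
21st: 7098 + 371 = 7469
22nd: 7469 + 371 = 7840
23rd: 7840 + 371 = 8211
24th: 8211 + 371 = 8582
25th: 8582 + 371 = 8953
26th: 8953 + 371 = 9324
27th: 9324 + 371 = 9695
28th: 9695 + 371 = 10066
29th: 10066 + 371 = 10437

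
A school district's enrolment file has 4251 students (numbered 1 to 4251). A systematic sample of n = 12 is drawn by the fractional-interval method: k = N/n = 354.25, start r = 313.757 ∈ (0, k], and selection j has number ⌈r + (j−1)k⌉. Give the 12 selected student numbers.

j=1: r + 0k = 313.757 → ⌈·⌉ = 314
j=2: r + 1k = 668.007 → ⌈·⌉ = 669
j=3: r + 2k = 1022.257 → ⌈·⌉ = 1023
j=4: r + 3k = 1376.507 → ⌈·⌉ = 1377
j=5: r + 4k = 1730.757 → ⌈·⌉ = 1731
j=6: r + 5k = 2085.007 → ⌈·⌉ = 2086
j=7: r + 6k = 2439.257 → ⌈·⌉ = 2440
j=8: r + 7k = 2793.507 → ⌈·⌉ = 2794
j=9: r + 8k = 3147.757 → ⌈·⌉ = 3148
j=10: r + 9k = 3502.007 → ⌈·⌉ = 3503
j=11: r + 10k = 3856.257 → ⌈·⌉ = 3857
j=12: r + 11k = 4210.507 → ⌈·⌉ = 4211

314, 669, 1023, 1377, 1731, 2086, 2440, 2794, 3148, 3503, 3857, 4211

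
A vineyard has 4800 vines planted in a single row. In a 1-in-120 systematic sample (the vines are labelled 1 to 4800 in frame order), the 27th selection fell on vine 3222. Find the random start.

k = 120
r = 3222 − (27−1)×120 = 3222 − 3120 = 102

102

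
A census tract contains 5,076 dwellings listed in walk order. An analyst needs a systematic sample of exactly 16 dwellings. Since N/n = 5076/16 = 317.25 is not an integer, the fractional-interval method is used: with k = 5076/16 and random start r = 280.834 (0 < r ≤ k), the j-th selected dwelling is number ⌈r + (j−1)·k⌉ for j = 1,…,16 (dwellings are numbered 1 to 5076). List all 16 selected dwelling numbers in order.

281, 599, 916, 1233, 1550, 1868, 2185, 2502, 2819, 3137, 3454, 3771, 4088, 4406, 4723, 5040

j=1: r + 0k = 280.834 → ⌈·⌉ = 281
j=2: r + 1k = 598.084 → ⌈·⌉ = 599
j=3: r + 2k = 915.334 → ⌈·⌉ = 916
j=4: r + 3k = 1232.584 → ⌈·⌉ = 1233
j=5: r + 4k = 1549.834 → ⌈·⌉ = 1550
j=6: r + 5k = 1867.084 → ⌈·⌉ = 1868
j=7: r + 6k = 2184.334 → ⌈·⌉ = 2185
j=8: r + 7k = 2501.584 → ⌈·⌉ = 2502
j=9: r + 8k = 2818.834 → ⌈·⌉ = 2819
j=10: r + 9k = 3136.084 → ⌈·⌉ = 3137
j=11: r + 10k = 3453.334 → ⌈·⌉ = 3454
j=12: r + 11k = 3770.584 → ⌈·⌉ = 3771
j=13: r + 12k = 4087.834 → ⌈·⌉ = 4088
j=14: r + 13k = 4405.084 → ⌈·⌉ = 4406
j=15: r + 14k = 4722.334 → ⌈·⌉ = 4723
j=16: r + 15k = 5039.584 → ⌈·⌉ = 5040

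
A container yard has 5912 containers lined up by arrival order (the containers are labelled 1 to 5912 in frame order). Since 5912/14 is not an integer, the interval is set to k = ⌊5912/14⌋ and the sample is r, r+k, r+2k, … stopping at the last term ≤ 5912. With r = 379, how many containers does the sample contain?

14

k = ⌊5912/14⌋ = 422
Achieved size = ⌊(5912 − 379)/422⌋ + 1 = ⌊5533/422⌋ + 1 = 13 + 1 = 14
(last selection: 379 + 13×422 = 5865 ≤ 5912; next would be 6287 > 5912)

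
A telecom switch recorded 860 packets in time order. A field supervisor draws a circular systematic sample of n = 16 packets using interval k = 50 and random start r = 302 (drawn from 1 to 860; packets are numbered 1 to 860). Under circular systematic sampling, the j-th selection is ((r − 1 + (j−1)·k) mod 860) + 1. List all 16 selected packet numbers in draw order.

Selection 1: 302
Selection 2: 302 + 50 = 352
Selection 3: 352 + 50 = 402
Selection 4: 402 + 50 = 452
Selection 5: 452 + 50 = 502
Selection 6: 502 + 50 = 552
Selection 7: 552 + 50 = 602
Selection 8: 602 + 50 = 652
Selection 9: 652 + 50 = 702
Selection 10: 702 + 50 = 752
Selection 11: 752 + 50 = 802
Selection 12: 802 + 50 = 852
Selection 13: 852 + 50 = 902 → 902 − 860 = 42
Selection 14: 42 + 50 = 92
Selection 15: 92 + 50 = 142
Selection 16: 142 + 50 = 192

302, 352, 402, 452, 502, 552, 602, 652, 702, 752, 802, 852, 42, 92, 142, 192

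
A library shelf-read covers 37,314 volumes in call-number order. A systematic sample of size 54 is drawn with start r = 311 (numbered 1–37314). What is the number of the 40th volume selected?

27260

k = 37314/54 = 691
40th selection = r + (40−1)·k = 311 + 39×691 = 311 + 26949 = 27260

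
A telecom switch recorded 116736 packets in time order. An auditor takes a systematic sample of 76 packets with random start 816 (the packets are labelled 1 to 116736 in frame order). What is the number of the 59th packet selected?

89904

k = 116736/76 = 1536
59th selection = r + (59−1)·k = 816 + 58×1536 = 816 + 89088 = 89904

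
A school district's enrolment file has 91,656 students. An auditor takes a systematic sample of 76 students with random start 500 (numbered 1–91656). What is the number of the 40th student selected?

k = 91656/76 = 1206
40th selection = r + (40−1)·k = 500 + 39×1206 = 500 + 47034 = 47534

47534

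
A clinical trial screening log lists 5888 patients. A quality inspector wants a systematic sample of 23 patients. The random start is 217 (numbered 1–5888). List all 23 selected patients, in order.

k = N/n = 5888/23 = 256
patient 1: 217
patient 2: 217 + 256 = 473
patient 3: 473 + 256 = 729
patient 4: 729 + 256 = 985
patient 5: 985 + 256 = 1241
patient 6: 1241 + 256 = 1497
patient 7: 1497 + 256 = 1753
patient 8: 1753 + 256 = 2009
patient 9: 2009 + 256 = 2265
patient 10: 2265 + 256 = 2521
patient 11: 2521 + 256 = 2777
patient 12: 2777 + 256 = 3033
patient 13: 3033 + 256 = 3289
patient 14: 3289 + 256 = 3545
patient 15: 3545 + 256 = 3801
patient 16: 3801 + 256 = 4057
patient 17: 4057 + 256 = 4313
patient 18: 4313 + 256 = 4569
patient 19: 4569 + 256 = 4825
patient 20: 4825 + 256 = 5081
patient 21: 5081 + 256 = 5337
patient 22: 5337 + 256 = 5593
patient 23: 5593 + 256 = 5849

217, 473, 729, 985, 1241, 1497, 1753, 2009, 2265, 2521, 2777, 3033, 3289, 3545, 3801, 4057, 4313, 4569, 4825, 5081, 5337, 5593, 5849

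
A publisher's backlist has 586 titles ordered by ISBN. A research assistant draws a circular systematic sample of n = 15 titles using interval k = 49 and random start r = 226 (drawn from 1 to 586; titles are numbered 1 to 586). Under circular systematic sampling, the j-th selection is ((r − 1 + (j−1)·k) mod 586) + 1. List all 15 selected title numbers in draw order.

Selection 1: 226
Selection 2: 226 + 49 = 275
Selection 3: 275 + 49 = 324
Selection 4: 324 + 49 = 373
Selection 5: 373 + 49 = 422
Selection 6: 422 + 49 = 471
Selection 7: 471 + 49 = 520
Selection 8: 520 + 49 = 569
Selection 9: 569 + 49 = 618 → 618 − 586 = 32
Selection 10: 32 + 49 = 81
Selection 11: 81 + 49 = 130
Selection 12: 130 + 49 = 179
Selection 13: 179 + 49 = 228
Selection 14: 228 + 49 = 277
Selection 15: 277 + 49 = 326

226, 275, 324, 373, 422, 471, 520, 569, 32, 81, 130, 179, 228, 277, 326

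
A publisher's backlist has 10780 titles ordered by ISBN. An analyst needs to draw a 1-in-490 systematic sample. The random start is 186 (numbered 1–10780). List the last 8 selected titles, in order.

15th selection = 186 + 14×490 = 7046
16th: 7046 + 490 = 7536
17th: 7536 + 490 = 8026
18th: 8026 + 490 = 8516
19th: 8516 + 490 = 9006
20th: 9006 + 490 = 9496
21st: 9496 + 490 = 9986
22nd: 9986 + 490 = 10476

7046, 7536, 8026, 8516, 9006, 9496, 9986, 10476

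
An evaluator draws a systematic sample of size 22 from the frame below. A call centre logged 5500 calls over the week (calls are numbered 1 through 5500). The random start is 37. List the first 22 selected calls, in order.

37, 287, 537, 787, 1037, 1287, 1537, 1787, 2037, 2287, 2537, 2787, 3037, 3287, 3537, 3787, 4037, 4287, 4537, 4787, 5037, 5287

k = N/n = 5500/22 = 250
call 1: 37
call 2: 37 + 250 = 287
call 3: 287 + 250 = 537
call 4: 537 + 250 = 787
call 5: 787 + 250 = 1037
call 6: 1037 + 250 = 1287
call 7: 1287 + 250 = 1537
call 8: 1537 + 250 = 1787
call 9: 1787 + 250 = 2037
call 10: 2037 + 250 = 2287
call 11: 2287 + 250 = 2537
call 12: 2537 + 250 = 2787
call 13: 2787 + 250 = 3037
call 14: 3037 + 250 = 3287
call 15: 3287 + 250 = 3537
call 16: 3537 + 250 = 3787
call 17: 3787 + 250 = 4037
call 18: 4037 + 250 = 4287
call 19: 4287 + 250 = 4537
call 20: 4537 + 250 = 4787
call 21: 4787 + 250 = 5037
call 22: 5037 + 250 = 5287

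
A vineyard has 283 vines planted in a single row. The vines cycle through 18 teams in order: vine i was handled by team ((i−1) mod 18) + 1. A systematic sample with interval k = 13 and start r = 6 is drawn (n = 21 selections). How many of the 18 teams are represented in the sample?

Consecutive selections differ by k = 13, so their team numbers differ by 13 mod 18 = 13.
gcd(13, 18) = 1, so the sample visits 18/1 = 18 distinct residues mod 18.
Start 6 is team 6; the teams hit are 1, 2, 3, 4, 5, 6, 7, 8, 9, 10, 11, 12, 13, 14, 15, 16, 17, 18.

18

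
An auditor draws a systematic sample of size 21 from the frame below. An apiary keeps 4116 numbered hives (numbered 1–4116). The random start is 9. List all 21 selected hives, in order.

k = N/n = 4116/21 = 196
hive 1: 9
hive 2: 9 + 196 = 205
hive 3: 205 + 196 = 401
hive 4: 401 + 196 = 597
hive 5: 597 + 196 = 793
hive 6: 793 + 196 = 989
hive 7: 989 + 196 = 1185
hive 8: 1185 + 196 = 1381
hive 9: 1381 + 196 = 1577
hive 10: 1577 + 196 = 1773
hive 11: 1773 + 196 = 1969
hive 12: 1969 + 196 = 2165
hive 13: 2165 + 196 = 2361
hive 14: 2361 + 196 = 2557
hive 15: 2557 + 196 = 2753
hive 16: 2753 + 196 = 2949
hive 17: 2949 + 196 = 3145
hive 18: 3145 + 196 = 3341
hive 19: 3341 + 196 = 3537
hive 20: 3537 + 196 = 3733
hive 21: 3733 + 196 = 3929

9, 205, 401, 597, 793, 989, 1185, 1381, 1577, 1773, 1969, 2165, 2361, 2557, 2753, 2949, 3145, 3341, 3537, 3733, 3929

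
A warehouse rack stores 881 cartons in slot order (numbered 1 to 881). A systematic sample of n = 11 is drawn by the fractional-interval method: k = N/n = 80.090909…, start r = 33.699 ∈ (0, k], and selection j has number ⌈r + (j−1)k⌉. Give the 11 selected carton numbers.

34, 114, 194, 274, 355, 435, 515, 595, 675, 755, 835

j=1: r + 0k = 33.699 → ⌈·⌉ = 34
j=2: r + 1k = 113.789909… → ⌈·⌉ = 114
j=3: r + 2k = 193.880818… → ⌈·⌉ = 194
j=4: r + 3k = 273.971727… → ⌈·⌉ = 274
j=5: r + 4k = 354.062636… → ⌈·⌉ = 355
j=6: r + 5k = 434.153545… → ⌈·⌉ = 435
j=7: r + 6k = 514.244454… → ⌈·⌉ = 515
j=8: r + 7k = 594.335363… → ⌈·⌉ = 595
j=9: r + 8k = 674.426272… → ⌈·⌉ = 675
j=10: r + 9k = 754.517181… → ⌈·⌉ = 755
j=11: r + 10k = 834.608090… → ⌈·⌉ = 835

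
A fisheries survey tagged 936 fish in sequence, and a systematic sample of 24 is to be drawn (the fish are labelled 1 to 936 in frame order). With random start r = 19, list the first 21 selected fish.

19, 58, 97, 136, 175, 214, 253, 292, 331, 370, 409, 448, 487, 526, 565, 604, 643, 682, 721, 760, 799

k = N/n = 936/24 = 39
fish 1: 19
fish 2: 19 + 39 = 58
fish 3: 58 + 39 = 97
fish 4: 97 + 39 = 136
fish 5: 136 + 39 = 175
fish 6: 175 + 39 = 214
fish 7: 214 + 39 = 253
fish 8: 253 + 39 = 292
fish 9: 292 + 39 = 331
fish 10: 331 + 39 = 370
fish 11: 370 + 39 = 409
fish 12: 409 + 39 = 448
fish 13: 448 + 39 = 487
fish 14: 487 + 39 = 526
fish 15: 526 + 39 = 565
fish 16: 565 + 39 = 604
fish 17: 604 + 39 = 643
fish 18: 643 + 39 = 682
fish 19: 682 + 39 = 721
fish 20: 721 + 39 = 760
fish 21: 760 + 39 = 799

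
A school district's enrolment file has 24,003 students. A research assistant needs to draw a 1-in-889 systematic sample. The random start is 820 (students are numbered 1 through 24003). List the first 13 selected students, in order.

820, 1709, 2598, 3487, 4376, 5265, 6154, 7043, 7932, 8821, 9710, 10599, 11488

student 1: 820
student 2: 820 + 889 = 1709
student 3: 1709 + 889 = 2598
student 4: 2598 + 889 = 3487
student 5: 3487 + 889 = 4376
student 6: 4376 + 889 = 5265
student 7: 5265 + 889 = 6154
student 8: 6154 + 889 = 7043
student 9: 7043 + 889 = 7932
student 10: 7932 + 889 = 8821
student 11: 8821 + 889 = 9710
student 12: 9710 + 889 = 10599
student 13: 10599 + 889 = 11488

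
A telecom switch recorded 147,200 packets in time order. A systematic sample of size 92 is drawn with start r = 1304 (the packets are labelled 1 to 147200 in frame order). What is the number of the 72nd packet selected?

114904

k = 147200/92 = 1600
72nd selection = r + (72−1)·k = 1304 + 71×1600 = 1304 + 113600 = 114904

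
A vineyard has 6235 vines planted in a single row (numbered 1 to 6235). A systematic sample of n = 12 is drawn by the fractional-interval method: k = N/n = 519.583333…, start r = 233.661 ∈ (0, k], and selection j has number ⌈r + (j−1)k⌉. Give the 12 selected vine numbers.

234, 754, 1273, 1793, 2312, 2832, 3352, 3871, 4391, 4910, 5430, 5950

j=1: r + 0k = 233.661 → ⌈·⌉ = 234
j=2: r + 1k = 753.244333… → ⌈·⌉ = 754
j=3: r + 2k = 1272.827666… → ⌈·⌉ = 1273
j=4: r + 3k = 1792.411 → ⌈·⌉ = 1793
j=5: r + 4k = 2311.994333… → ⌈·⌉ = 2312
j=6: r + 5k = 2831.577666… → ⌈·⌉ = 2832
j=7: r + 6k = 3351.161 → ⌈·⌉ = 3352
j=8: r + 7k = 3870.744333… → ⌈·⌉ = 3871
j=9: r + 8k = 4390.327666… → ⌈·⌉ = 4391
j=10: r + 9k = 4909.911 → ⌈·⌉ = 4910
j=11: r + 10k = 5429.494333… → ⌈·⌉ = 5430
j=12: r + 11k = 5949.077666… → ⌈·⌉ = 5950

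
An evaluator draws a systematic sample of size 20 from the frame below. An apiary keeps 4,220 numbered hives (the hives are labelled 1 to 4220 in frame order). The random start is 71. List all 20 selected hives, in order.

k = N/n = 4220/20 = 211
hive 1: 71
hive 2: 71 + 211 = 282
hive 3: 282 + 211 = 493
hive 4: 493 + 211 = 704
hive 5: 704 + 211 = 915
hive 6: 915 + 211 = 1126
hive 7: 1126 + 211 = 1337
hive 8: 1337 + 211 = 1548
hive 9: 1548 + 211 = 1759
hive 10: 1759 + 211 = 1970
hive 11: 1970 + 211 = 2181
hive 12: 2181 + 211 = 2392
hive 13: 2392 + 211 = 2603
hive 14: 2603 + 211 = 2814
hive 15: 2814 + 211 = 3025
hive 16: 3025 + 211 = 3236
hive 17: 3236 + 211 = 3447
hive 18: 3447 + 211 = 3658
hive 19: 3658 + 211 = 3869
hive 20: 3869 + 211 = 4080

71, 282, 493, 704, 915, 1126, 1337, 1548, 1759, 1970, 2181, 2392, 2603, 2814, 3025, 3236, 3447, 3658, 3869, 4080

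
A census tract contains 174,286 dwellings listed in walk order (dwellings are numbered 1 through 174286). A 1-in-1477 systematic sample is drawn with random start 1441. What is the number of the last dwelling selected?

174250

k = 1477
118th selection = r + (118−1)·k = 1441 + 117×1477 = 1441 + 172809 = 174250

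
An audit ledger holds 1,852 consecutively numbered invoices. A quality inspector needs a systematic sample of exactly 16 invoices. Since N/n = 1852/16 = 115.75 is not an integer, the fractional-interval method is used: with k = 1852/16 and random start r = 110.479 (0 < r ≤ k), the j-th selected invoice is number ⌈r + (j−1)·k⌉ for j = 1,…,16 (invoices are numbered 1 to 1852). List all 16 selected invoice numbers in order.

j=1: r + 0k = 110.479 → ⌈·⌉ = 111
j=2: r + 1k = 226.229 → ⌈·⌉ = 227
j=3: r + 2k = 341.979 → ⌈·⌉ = 342
j=4: r + 3k = 457.729 → ⌈·⌉ = 458
j=5: r + 4k = 573.479 → ⌈·⌉ = 574
j=6: r + 5k = 689.229 → ⌈·⌉ = 690
j=7: r + 6k = 804.979 → ⌈·⌉ = 805
j=8: r + 7k = 920.729 → ⌈·⌉ = 921
j=9: r + 8k = 1036.479 → ⌈·⌉ = 1037
j=10: r + 9k = 1152.229 → ⌈·⌉ = 1153
j=11: r + 10k = 1267.979 → ⌈·⌉ = 1268
j=12: r + 11k = 1383.729 → ⌈·⌉ = 1384
j=13: r + 12k = 1499.479 → ⌈·⌉ = 1500
j=14: r + 13k = 1615.229 → ⌈·⌉ = 1616
j=15: r + 14k = 1730.979 → ⌈·⌉ = 1731
j=16: r + 15k = 1846.729 → ⌈·⌉ = 1847

111, 227, 342, 458, 574, 690, 805, 921, 1037, 1153, 1268, 1384, 1500, 1616, 1731, 1847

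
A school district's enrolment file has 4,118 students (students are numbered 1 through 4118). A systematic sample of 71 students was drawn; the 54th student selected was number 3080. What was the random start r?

6

k = 4118/71 = 58
r = 3080 − (54−1)×58 = 3080 − 3074 = 6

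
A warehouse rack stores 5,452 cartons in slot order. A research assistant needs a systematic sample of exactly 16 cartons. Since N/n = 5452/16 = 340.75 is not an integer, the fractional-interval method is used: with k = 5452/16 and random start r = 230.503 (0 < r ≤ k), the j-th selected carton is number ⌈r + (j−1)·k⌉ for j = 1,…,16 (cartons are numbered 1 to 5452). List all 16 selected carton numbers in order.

j=1: r + 0k = 230.503 → ⌈·⌉ = 231
j=2: r + 1k = 571.253 → ⌈·⌉ = 572
j=3: r + 2k = 912.003 → ⌈·⌉ = 913
j=4: r + 3k = 1252.753 → ⌈·⌉ = 1253
j=5: r + 4k = 1593.503 → ⌈·⌉ = 1594
j=6: r + 5k = 1934.253 → ⌈·⌉ = 1935
j=7: r + 6k = 2275.003 → ⌈·⌉ = 2276
j=8: r + 7k = 2615.753 → ⌈·⌉ = 2616
j=9: r + 8k = 2956.503 → ⌈·⌉ = 2957
j=10: r + 9k = 3297.253 → ⌈·⌉ = 3298
j=11: r + 10k = 3638.003 → ⌈·⌉ = 3639
j=12: r + 11k = 3978.753 → ⌈·⌉ = 3979
j=13: r + 12k = 4319.503 → ⌈·⌉ = 4320
j=14: r + 13k = 4660.253 → ⌈·⌉ = 4661
j=15: r + 14k = 5001.003 → ⌈·⌉ = 5002
j=16: r + 15k = 5341.753 → ⌈·⌉ = 5342

231, 572, 913, 1253, 1594, 1935, 2276, 2616, 2957, 3298, 3639, 3979, 4320, 4661, 5002, 5342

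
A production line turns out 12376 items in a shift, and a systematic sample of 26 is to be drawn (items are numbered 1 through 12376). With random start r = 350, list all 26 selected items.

k = N/n = 12376/26 = 476
item 1: 350
item 2: 350 + 476 = 826
item 3: 826 + 476 = 1302
item 4: 1302 + 476 = 1778
item 5: 1778 + 476 = 2254
item 6: 2254 + 476 = 2730
item 7: 2730 + 476 = 3206
item 8: 3206 + 476 = 3682
item 9: 3682 + 476 = 4158
item 10: 4158 + 476 = 4634
item 11: 4634 + 476 = 5110
item 12: 5110 + 476 = 5586
item 13: 5586 + 476 = 6062
item 14: 6062 + 476 = 6538
item 15: 6538 + 476 = 7014
item 16: 7014 + 476 = 7490
item 17: 7490 + 476 = 7966
item 18: 7966 + 476 = 8442
item 19: 8442 + 476 = 8918
item 20: 8918 + 476 = 9394
item 21: 9394 + 476 = 9870
item 22: 9870 + 476 = 10346
item 23: 10346 + 476 = 10822
item 24: 10822 + 476 = 11298
item 25: 11298 + 476 = 11774
item 26: 11774 + 476 = 12250

350, 826, 1302, 1778, 2254, 2730, 3206, 3682, 4158, 4634, 5110, 5586, 6062, 6538, 7014, 7490, 7966, 8442, 8918, 9394, 9870, 10346, 10822, 11298, 11774, 12250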